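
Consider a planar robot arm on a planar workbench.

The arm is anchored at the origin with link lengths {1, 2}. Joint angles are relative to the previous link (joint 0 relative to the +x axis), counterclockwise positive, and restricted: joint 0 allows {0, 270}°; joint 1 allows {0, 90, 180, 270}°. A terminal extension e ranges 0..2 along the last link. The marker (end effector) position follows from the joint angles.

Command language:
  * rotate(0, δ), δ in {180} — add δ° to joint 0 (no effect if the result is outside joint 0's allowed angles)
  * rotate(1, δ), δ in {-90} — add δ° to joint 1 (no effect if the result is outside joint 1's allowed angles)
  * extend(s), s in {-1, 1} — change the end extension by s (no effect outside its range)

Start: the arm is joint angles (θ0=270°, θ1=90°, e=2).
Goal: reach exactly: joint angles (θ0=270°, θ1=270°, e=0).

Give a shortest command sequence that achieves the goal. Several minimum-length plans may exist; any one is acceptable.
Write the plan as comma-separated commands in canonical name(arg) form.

initial: joint angles (θ0=270°, θ1=90°, e=2)
1. rotate(1, -90) → joint angles (θ0=270°, θ1=0°, e=2)
2. rotate(1, -90) → joint angles (θ0=270°, θ1=270°, e=2)
3. extend(-1) → joint angles (θ0=270°, θ1=270°, e=1)
4. extend(-1) → joint angles (θ0=270°, θ1=270°, e=0)
nothing shorter than 4 reaches the goal.

rotate(1, -90), rotate(1, -90), extend(-1), extend(-1)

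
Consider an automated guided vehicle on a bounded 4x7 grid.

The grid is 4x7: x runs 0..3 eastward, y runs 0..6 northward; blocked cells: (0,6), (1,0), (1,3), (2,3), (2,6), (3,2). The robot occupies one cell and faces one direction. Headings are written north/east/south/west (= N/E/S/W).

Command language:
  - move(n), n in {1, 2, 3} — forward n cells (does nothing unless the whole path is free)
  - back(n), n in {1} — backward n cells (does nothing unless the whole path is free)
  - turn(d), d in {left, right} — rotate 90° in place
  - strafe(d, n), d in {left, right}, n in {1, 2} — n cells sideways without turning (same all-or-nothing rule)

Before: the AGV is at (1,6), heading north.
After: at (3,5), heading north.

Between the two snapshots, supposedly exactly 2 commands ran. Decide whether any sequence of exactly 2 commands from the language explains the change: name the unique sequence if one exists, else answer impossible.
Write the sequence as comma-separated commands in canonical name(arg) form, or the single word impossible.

key: running strafe(right, 2) before back(1) would end elsewhere — order is forced
initial: at (1,6), heading north
t=1 back(1) ⇒ at (1,5), heading north
t=2 strafe(right, 2) ⇒ at (3,5), heading north
no other 2-command option fits: unique.

back(1), strafe(right, 2)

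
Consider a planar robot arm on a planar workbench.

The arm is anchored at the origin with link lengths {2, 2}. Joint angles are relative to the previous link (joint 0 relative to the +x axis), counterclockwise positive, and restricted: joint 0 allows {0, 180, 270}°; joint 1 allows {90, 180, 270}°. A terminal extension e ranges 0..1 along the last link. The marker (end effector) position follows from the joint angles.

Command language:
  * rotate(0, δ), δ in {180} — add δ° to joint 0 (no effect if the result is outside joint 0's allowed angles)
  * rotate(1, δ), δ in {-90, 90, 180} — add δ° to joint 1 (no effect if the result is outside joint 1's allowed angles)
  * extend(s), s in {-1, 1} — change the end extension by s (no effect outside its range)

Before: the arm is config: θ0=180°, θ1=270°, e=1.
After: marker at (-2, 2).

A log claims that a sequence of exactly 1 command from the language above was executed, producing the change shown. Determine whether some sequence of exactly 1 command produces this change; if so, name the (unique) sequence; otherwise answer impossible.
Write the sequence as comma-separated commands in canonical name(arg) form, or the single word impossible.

extend(-1)

t0: config: θ0=180°, θ1=270°, e=1
step 1 (extend(-1)): config: θ0=180°, θ1=270°, e=0
no rival 1-sequence matches.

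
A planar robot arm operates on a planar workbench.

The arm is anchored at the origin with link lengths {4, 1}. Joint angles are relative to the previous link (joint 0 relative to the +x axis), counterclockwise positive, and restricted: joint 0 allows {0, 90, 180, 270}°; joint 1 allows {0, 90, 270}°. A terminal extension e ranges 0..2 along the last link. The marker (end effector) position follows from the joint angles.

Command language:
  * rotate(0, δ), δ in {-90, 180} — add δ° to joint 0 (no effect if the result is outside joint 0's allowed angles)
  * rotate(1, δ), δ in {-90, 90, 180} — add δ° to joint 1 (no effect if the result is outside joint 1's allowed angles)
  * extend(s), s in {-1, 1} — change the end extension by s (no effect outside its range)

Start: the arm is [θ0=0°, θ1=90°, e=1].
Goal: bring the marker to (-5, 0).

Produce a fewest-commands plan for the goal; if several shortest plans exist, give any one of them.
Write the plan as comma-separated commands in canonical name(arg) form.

t0: [θ0=0°, θ1=90°, e=1]
t=1 rotate(0, 180) ⇒ [θ0=180°, θ1=90°, e=1]
t=2 extend(-1) ⇒ [θ0=180°, θ1=90°, e=0]
t=3 rotate(1, -90) ⇒ [θ0=180°, θ1=0°, e=0]
no 2-step plan works, so 3 is optimal.

rotate(0, 180), extend(-1), rotate(1, -90)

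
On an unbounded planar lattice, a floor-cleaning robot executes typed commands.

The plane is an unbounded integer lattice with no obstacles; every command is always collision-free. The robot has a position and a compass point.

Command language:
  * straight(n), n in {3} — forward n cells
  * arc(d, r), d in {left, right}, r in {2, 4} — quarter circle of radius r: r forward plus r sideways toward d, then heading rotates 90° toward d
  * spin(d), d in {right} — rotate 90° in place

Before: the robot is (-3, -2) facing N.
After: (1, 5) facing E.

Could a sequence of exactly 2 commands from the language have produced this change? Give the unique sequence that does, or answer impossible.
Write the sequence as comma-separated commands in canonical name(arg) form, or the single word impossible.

key: position moved to (1,5) AND the heading swung to E — translation plus rotation needed
begin: (-3, -2) facing N
[1] after straight(3): (-3, 1) facing N
[2] after arc(right, 4): (1, 5) facing E
no rival 2-sequence matches.

straight(3), arc(right, 4)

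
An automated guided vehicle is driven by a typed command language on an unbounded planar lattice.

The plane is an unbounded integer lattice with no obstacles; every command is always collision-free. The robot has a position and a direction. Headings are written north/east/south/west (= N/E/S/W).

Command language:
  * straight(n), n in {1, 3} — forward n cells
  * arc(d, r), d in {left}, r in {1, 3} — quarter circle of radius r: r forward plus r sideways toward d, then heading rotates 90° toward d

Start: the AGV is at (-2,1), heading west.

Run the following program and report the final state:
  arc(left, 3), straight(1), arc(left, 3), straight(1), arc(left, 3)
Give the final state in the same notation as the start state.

begin: at (-2,1), heading west
[1] after arc(left, 3): at (-5,-2), heading south
[2] after straight(1): at (-5,-3), heading south
[3] after arc(left, 3): at (-2,-6), heading east
[4] after straight(1): at (-1,-6), heading east
[5] after arc(left, 3): at (2,-3), heading north

at (2,-3), heading north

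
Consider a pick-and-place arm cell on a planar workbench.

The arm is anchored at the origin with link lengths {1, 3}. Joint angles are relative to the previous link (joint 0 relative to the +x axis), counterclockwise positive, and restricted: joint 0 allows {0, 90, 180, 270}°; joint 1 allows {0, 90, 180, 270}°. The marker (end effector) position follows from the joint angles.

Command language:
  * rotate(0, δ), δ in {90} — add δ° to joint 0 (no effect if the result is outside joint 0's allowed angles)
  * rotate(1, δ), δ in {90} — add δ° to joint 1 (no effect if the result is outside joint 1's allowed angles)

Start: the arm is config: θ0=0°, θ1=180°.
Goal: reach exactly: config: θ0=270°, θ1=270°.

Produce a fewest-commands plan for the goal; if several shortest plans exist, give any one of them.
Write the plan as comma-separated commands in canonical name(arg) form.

rotate(1, 90), rotate(0, 90), rotate(0, 90), rotate(0, 90)

t0: config: θ0=0°, θ1=180°
step 1 (rotate(1, 90)): config: θ0=0°, θ1=270°
step 2 (rotate(0, 90)): config: θ0=90°, θ1=270°
step 3 (rotate(0, 90)): config: θ0=180°, θ1=270°
step 4 (rotate(0, 90)): config: θ0=270°, θ1=270°
shorter routes all fall short; 4 is best.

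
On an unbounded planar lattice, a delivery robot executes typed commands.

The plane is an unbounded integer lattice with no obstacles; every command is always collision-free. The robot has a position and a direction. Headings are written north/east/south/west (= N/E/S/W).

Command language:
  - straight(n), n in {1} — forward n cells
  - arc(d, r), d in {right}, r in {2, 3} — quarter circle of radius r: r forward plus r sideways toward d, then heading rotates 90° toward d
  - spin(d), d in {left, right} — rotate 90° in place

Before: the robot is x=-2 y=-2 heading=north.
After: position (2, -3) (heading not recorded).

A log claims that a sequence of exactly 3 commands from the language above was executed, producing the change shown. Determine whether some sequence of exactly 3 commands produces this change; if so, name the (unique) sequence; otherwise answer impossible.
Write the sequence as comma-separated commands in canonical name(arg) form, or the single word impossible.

arc(right, 2), arc(right, 2), straight(1)

key: running straight(1) before arc(right, 2) would end elsewhere — order is forced
t0: x=-2 y=-2 heading=north
t=1 arc(right, 2) ⇒ x=0 y=0 heading=east
t=2 arc(right, 2) ⇒ x=2 y=-2 heading=south
t=3 straight(1) ⇒ x=2 y=-3 heading=south
all 125 alternatives checked — unique.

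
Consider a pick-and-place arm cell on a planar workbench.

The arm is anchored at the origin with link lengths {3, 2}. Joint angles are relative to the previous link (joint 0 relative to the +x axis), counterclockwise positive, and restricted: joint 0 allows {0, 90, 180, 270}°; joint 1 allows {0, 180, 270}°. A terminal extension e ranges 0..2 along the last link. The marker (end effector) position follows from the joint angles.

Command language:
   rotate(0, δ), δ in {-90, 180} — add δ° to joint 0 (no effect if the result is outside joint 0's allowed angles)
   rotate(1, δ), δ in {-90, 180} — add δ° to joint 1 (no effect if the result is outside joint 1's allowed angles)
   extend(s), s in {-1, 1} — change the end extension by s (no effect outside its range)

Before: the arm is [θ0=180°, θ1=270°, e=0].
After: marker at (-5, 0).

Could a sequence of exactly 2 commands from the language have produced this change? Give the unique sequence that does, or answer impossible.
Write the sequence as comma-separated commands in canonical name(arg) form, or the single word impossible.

key: running rotate(1, 180) before rotate(1, -90) would end elsewhere — order is forced
t0: [θ0=180°, θ1=270°, e=0]
[1] after rotate(1, -90): [θ0=180°, θ1=180°, e=0]
[2] after rotate(1, 180): [θ0=180°, θ1=0°, e=0]
no rival 2-sequence matches.

rotate(1, -90), rotate(1, 180)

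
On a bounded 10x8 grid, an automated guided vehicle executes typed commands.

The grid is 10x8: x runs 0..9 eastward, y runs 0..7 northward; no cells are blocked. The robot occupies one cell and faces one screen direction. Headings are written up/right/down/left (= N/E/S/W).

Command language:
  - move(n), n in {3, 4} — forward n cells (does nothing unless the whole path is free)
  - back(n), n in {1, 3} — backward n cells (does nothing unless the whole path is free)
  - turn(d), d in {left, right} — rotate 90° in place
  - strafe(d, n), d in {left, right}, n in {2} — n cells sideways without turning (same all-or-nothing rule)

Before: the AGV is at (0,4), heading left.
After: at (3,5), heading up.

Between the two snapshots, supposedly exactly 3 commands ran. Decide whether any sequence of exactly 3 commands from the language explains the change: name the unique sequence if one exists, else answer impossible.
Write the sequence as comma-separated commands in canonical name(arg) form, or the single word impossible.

every 3-command combo misses the target.

impossible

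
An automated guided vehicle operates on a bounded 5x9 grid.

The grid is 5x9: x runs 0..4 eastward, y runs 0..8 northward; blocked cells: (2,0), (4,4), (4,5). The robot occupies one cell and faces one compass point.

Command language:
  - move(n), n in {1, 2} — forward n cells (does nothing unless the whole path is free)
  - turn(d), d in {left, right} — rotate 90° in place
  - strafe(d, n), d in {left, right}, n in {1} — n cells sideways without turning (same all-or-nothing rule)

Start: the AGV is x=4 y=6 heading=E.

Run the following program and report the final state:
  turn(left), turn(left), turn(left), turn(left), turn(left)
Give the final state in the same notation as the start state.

x=4 y=6 heading=N

from: x=4 y=6 heading=E
[1] after turn(left): x=4 y=6 heading=N
[2] after turn(left): x=4 y=6 heading=W
[3] after turn(left): x=4 y=6 heading=S
[4] after turn(left): x=4 y=6 heading=E
[5] after turn(left): x=4 y=6 heading=N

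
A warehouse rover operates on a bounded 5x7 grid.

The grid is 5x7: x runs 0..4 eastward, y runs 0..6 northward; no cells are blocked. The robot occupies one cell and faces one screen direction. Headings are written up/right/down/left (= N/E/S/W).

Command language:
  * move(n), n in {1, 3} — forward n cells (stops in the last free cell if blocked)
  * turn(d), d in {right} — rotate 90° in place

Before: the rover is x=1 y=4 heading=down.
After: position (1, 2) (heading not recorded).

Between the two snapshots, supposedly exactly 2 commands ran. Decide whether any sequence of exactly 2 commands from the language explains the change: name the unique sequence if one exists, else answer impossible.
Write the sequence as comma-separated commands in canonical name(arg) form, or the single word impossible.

begin: x=1 y=4 heading=down
t=1 move(1) ⇒ x=1 y=3 heading=down
t=2 move(1) ⇒ x=1 y=2 heading=down
all 9 alternatives checked — unique.

move(1), move(1)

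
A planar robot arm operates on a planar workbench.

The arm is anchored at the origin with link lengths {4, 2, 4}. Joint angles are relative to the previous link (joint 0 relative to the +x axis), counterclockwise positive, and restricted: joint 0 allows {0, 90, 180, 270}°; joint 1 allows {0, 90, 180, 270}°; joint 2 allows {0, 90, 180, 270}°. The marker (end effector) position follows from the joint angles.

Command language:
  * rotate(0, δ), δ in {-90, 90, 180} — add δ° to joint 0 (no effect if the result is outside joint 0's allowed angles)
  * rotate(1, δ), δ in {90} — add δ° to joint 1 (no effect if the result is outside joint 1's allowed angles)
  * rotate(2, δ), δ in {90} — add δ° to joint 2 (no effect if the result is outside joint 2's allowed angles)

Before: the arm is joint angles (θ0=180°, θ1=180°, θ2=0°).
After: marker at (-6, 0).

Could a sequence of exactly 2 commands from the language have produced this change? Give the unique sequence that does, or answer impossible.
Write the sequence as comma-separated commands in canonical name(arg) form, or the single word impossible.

from: joint angles (θ0=180°, θ1=180°, θ2=0°)
step 1 (rotate(2, 90)): joint angles (θ0=180°, θ1=180°, θ2=90°)
step 2 (rotate(2, 90)): joint angles (θ0=180°, θ1=180°, θ2=180°)
uniquely the one of 25 2-step routes that fits.

rotate(2, 90), rotate(2, 90)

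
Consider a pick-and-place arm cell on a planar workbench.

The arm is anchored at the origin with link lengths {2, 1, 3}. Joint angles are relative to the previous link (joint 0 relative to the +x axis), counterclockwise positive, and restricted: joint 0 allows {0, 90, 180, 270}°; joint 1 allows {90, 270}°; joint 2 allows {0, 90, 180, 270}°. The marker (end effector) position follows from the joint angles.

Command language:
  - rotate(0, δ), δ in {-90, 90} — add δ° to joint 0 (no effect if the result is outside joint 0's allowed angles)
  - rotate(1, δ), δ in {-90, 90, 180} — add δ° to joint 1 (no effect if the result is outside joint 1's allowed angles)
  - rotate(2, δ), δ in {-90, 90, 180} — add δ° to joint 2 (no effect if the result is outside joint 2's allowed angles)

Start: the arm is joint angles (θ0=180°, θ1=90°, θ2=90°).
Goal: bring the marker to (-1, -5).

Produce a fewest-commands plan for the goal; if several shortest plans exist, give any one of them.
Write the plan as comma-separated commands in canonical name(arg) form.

initial: joint angles (θ0=180°, θ1=90°, θ2=90°)
t=1 rotate(0, 90) ⇒ joint angles (θ0=270°, θ1=90°, θ2=90°)
t=2 rotate(1, 180) ⇒ joint angles (θ0=270°, θ1=270°, θ2=90°)
minimal: 2 command(s), checked below 2.

rotate(0, 90), rotate(1, 180)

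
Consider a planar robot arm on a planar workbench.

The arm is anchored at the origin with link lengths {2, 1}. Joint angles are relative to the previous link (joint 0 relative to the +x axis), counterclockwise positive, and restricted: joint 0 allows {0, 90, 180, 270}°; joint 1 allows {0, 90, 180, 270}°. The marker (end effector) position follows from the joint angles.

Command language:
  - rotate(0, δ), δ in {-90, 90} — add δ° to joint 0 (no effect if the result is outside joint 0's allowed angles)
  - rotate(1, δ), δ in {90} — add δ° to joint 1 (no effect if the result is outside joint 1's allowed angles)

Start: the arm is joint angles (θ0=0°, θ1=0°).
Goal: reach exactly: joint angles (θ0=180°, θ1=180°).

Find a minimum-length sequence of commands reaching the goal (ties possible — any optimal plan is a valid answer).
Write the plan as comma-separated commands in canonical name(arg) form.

rotate(0, -90), rotate(0, -90), rotate(1, 90), rotate(1, 90)

begin: joint angles (θ0=0°, θ1=0°)
1. rotate(0, -90) → joint angles (θ0=270°, θ1=0°)
2. rotate(0, -90) → joint angles (θ0=180°, θ1=0°)
3. rotate(1, 90) → joint angles (θ0=180°, θ1=90°)
4. rotate(1, 90) → joint angles (θ0=180°, θ1=180°)
no 3-step plan works, so 4 is optimal.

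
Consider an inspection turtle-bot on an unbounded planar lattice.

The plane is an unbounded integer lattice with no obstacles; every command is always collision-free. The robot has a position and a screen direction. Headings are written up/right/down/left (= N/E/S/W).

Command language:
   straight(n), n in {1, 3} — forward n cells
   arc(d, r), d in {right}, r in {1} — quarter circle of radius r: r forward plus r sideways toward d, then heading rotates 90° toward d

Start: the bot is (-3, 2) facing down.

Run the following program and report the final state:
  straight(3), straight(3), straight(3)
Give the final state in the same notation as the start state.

start: (-3, 2) facing down
step 1 (straight(3)): (-3, -1) facing down
step 2 (straight(3)): (-3, -4) facing down
step 3 (straight(3)): (-3, -7) facing down

(-3, -7) facing down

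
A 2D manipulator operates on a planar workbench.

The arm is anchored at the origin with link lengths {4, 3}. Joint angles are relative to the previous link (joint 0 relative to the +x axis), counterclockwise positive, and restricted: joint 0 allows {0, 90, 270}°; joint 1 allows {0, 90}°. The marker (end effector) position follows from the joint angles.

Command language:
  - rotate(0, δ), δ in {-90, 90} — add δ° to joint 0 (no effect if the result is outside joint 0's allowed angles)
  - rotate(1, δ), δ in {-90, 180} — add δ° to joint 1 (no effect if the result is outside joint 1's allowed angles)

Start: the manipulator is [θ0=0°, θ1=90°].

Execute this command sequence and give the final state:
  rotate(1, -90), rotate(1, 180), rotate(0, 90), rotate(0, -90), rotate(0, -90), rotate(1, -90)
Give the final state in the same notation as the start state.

[θ0=270°, θ1=0°]

initial: [θ0=0°, θ1=90°]
step 1 (rotate(1, -90)): [θ0=0°, θ1=0°]
step 2 (rotate(1, 180)): [θ0=0°, θ1=0°]
step 3 (rotate(0, 90)): [θ0=90°, θ1=0°]
step 4 (rotate(0, -90)): [θ0=0°, θ1=0°]
step 5 (rotate(0, -90)): [θ0=270°, θ1=0°]
step 6 (rotate(1, -90)): [θ0=270°, θ1=0°]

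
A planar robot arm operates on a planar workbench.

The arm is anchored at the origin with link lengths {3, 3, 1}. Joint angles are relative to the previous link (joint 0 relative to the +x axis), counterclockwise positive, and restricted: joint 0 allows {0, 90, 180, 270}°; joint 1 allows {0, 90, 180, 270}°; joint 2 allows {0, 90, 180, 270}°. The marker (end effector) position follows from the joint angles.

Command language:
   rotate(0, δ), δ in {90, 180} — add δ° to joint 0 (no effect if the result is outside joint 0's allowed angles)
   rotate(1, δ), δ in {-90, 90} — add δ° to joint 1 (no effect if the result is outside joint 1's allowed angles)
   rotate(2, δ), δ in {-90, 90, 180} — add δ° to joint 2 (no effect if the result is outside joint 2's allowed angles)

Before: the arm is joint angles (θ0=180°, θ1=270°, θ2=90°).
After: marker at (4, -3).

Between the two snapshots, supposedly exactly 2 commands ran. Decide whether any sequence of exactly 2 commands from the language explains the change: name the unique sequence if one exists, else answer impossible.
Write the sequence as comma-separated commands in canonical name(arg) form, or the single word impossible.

rotate(0, 90), rotate(0, 90)

begin: joint angles (θ0=180°, θ1=270°, θ2=90°)
step 1 (rotate(0, 90)): joint angles (θ0=270°, θ1=270°, θ2=90°)
step 2 (rotate(0, 90)): joint angles (θ0=0°, θ1=270°, θ2=90°)
all 49 alternatives checked — unique.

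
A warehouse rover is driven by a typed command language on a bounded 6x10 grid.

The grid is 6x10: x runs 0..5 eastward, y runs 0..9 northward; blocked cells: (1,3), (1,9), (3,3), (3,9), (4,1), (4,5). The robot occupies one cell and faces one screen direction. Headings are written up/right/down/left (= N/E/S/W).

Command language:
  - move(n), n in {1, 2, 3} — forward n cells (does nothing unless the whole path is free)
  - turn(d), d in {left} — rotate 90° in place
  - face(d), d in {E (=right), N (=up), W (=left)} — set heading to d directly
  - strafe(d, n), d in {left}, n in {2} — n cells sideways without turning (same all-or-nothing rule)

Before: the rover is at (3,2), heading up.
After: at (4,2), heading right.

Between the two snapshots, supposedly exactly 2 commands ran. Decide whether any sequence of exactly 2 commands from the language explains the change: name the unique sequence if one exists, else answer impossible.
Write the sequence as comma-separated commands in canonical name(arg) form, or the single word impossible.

face(E), move(1)

key: running move(1) before face(E) would end elsewhere — order is forced
start: at (3,2), heading up
step 1 (face(E)): at (3,2), heading right
step 2 (move(1)): at (4,2), heading right
all 64 alternatives checked — unique.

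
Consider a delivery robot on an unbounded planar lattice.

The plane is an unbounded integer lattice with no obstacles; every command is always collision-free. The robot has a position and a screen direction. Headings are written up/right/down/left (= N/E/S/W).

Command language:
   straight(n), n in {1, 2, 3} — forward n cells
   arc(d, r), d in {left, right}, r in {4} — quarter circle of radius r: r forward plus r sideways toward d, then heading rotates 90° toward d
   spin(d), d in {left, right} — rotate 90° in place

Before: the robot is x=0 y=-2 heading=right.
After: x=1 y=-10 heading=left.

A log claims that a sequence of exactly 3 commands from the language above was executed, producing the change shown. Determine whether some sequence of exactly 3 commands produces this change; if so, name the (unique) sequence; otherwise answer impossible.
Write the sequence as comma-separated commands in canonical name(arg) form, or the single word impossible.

key: cell and facing (now W) both changed — the 3 commands mix motion and turning
begin: x=0 y=-2 heading=right
1. straight(1) → x=1 y=-2 heading=right
2. arc(right, 4) → x=5 y=-6 heading=down
3. arc(right, 4) → x=1 y=-10 heading=left
all 343 alternatives checked — unique.

straight(1), arc(right, 4), arc(right, 4)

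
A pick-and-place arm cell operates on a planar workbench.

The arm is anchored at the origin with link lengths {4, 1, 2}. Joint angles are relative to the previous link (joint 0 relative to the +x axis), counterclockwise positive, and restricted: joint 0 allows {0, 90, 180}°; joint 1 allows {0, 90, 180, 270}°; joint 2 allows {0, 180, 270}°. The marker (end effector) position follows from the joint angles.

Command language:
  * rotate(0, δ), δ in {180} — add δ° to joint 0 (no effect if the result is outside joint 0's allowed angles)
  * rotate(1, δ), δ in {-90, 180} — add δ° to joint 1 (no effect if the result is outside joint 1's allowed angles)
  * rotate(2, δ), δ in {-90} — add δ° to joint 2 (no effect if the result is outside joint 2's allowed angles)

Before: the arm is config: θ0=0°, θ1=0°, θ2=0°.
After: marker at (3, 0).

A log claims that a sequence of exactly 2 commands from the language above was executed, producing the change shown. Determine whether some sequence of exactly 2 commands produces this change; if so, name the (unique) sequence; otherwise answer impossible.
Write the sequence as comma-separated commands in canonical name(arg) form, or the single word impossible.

from: config: θ0=0°, θ1=0°, θ2=0°
step 1 (rotate(2, -90)): config: θ0=0°, θ1=0°, θ2=270°
step 2 (rotate(2, -90)): config: θ0=0°, θ1=0°, θ2=180°
no other 2-command option fits: unique.

rotate(2, -90), rotate(2, -90)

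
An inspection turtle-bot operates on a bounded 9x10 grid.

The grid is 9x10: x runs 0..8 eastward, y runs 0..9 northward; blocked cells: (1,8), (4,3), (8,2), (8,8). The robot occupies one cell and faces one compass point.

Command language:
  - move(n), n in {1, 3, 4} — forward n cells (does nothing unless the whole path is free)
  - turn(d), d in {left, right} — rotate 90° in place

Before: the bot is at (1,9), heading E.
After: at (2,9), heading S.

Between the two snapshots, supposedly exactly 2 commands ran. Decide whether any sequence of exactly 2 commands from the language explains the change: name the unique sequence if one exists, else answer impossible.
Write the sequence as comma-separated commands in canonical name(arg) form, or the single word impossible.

move(1), turn(right)

key: order matters: swapping move(1) and turn(right) lands elsewhere
from: at (1,9), heading E
step 1 (move(1)): at (2,9), heading E
step 2 (turn(right)): at (2,9), heading S
no other 2-command option fits: unique.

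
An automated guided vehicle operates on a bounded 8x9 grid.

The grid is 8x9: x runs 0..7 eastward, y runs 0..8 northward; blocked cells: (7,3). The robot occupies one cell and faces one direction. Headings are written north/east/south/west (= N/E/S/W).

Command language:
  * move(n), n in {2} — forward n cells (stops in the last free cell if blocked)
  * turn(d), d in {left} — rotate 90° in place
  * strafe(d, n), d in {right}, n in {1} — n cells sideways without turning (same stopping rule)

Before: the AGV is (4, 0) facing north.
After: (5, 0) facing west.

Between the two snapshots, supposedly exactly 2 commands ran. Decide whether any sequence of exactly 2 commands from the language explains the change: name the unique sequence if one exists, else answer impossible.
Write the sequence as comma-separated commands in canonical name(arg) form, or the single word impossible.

key: running turn(left) before strafe(right, 1) would end elsewhere — order is forced
t0: (4, 0) facing north
step 1 (strafe(right, 1)): (5, 0) facing north
step 2 (turn(left)): (5, 0) facing west
no rival 2-sequence matches.

strafe(right, 1), turn(left)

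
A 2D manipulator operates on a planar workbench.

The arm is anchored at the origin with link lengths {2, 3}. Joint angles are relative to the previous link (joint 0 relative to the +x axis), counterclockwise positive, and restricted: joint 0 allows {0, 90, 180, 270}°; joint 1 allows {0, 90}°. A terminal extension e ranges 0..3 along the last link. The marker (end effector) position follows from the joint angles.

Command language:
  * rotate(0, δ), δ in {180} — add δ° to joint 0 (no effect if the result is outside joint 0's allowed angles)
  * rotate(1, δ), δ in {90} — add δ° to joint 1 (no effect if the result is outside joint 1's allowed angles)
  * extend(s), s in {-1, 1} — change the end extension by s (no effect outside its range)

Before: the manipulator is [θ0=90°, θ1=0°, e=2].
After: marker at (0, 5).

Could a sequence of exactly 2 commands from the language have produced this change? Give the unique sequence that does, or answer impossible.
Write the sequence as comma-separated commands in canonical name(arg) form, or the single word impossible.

start: [θ0=90°, θ1=0°, e=2]
1. extend(-1) → [θ0=90°, θ1=0°, e=1]
2. extend(-1) → [θ0=90°, θ1=0°, e=0]
uniquely the one of 16 2-step routes that fits.

extend(-1), extend(-1)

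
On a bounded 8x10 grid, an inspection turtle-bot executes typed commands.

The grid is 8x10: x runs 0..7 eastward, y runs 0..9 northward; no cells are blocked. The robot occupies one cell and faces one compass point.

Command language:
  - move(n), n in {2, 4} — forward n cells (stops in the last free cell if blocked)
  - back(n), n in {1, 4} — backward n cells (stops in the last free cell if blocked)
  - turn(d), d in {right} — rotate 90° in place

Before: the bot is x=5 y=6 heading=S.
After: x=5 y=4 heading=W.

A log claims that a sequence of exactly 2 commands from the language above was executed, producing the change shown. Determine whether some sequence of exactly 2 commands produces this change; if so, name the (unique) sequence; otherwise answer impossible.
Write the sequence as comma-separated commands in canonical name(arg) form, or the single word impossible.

move(2), turn(right)

key: running turn(right) before move(2) would end elsewhere — order is forced
t0: x=5 y=6 heading=S
t=1 move(2) ⇒ x=5 y=4 heading=S
t=2 turn(right) ⇒ x=5 y=4 heading=W
all 25 alternatives checked — unique.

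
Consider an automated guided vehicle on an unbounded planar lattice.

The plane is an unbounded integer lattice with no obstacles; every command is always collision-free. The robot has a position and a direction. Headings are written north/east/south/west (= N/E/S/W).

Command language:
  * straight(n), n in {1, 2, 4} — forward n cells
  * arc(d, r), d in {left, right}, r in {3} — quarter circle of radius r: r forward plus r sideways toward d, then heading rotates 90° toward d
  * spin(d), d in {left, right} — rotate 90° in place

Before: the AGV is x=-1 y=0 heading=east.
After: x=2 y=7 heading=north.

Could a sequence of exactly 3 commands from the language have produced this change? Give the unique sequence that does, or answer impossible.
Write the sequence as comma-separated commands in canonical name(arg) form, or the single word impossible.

key: cell and facing (now N) both changed — the 3 commands mix motion and turning
begin: x=-1 y=0 heading=east
[1] after arc(left, 3): x=2 y=3 heading=north
[2] after straight(2): x=2 y=5 heading=north
[3] after straight(2): x=2 y=7 heading=north
all 343 alternatives checked — unique.

arc(left, 3), straight(2), straight(2)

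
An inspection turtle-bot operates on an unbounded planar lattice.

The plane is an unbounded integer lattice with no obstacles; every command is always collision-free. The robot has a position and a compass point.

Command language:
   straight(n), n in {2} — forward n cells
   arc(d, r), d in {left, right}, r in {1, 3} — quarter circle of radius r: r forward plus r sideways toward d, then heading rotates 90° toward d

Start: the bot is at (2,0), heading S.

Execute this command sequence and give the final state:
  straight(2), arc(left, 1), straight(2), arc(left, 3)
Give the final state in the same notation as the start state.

begin: at (2,0), heading S
step 1 (straight(2)): at (2,-2), heading S
step 2 (arc(left, 1)): at (3,-3), heading E
step 3 (straight(2)): at (5,-3), heading E
step 4 (arc(left, 3)): at (8,0), heading N

at (8,0), heading N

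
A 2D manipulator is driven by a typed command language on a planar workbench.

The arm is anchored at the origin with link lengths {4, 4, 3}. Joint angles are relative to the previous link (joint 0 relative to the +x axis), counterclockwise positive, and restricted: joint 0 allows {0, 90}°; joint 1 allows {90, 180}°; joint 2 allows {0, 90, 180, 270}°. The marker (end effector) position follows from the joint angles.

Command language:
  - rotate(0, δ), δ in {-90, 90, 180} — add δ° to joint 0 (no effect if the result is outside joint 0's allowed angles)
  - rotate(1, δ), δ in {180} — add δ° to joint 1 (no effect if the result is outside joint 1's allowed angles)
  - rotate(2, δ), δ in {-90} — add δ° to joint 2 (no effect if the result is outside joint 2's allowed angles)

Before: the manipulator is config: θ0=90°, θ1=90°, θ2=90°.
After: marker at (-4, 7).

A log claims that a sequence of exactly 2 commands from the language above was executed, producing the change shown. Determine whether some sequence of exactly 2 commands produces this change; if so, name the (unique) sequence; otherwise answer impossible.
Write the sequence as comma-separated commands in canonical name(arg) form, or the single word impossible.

initial: config: θ0=90°, θ1=90°, θ2=90°
step 1 (rotate(2, -90)): config: θ0=90°, θ1=90°, θ2=0°
step 2 (rotate(2, -90)): config: θ0=90°, θ1=90°, θ2=270°
uniquely the one of 25 2-step routes that fits.

rotate(2, -90), rotate(2, -90)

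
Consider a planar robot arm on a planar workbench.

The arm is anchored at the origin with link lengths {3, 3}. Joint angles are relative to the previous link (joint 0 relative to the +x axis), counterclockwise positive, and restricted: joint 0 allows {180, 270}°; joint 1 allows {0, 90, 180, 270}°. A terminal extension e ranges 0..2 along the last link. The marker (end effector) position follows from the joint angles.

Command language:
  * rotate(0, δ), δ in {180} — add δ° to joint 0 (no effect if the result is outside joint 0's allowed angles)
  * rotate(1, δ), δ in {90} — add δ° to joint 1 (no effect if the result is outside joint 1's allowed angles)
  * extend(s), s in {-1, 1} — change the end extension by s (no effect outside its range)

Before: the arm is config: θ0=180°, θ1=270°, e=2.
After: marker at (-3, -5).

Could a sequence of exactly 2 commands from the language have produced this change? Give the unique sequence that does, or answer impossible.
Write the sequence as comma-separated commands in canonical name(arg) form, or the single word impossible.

t0: config: θ0=180°, θ1=270°, e=2
t=1 rotate(1, 90) ⇒ config: θ0=180°, θ1=0°, e=2
t=2 rotate(1, 90) ⇒ config: θ0=180°, θ1=90°, e=2
no rival 2-sequence matches.

rotate(1, 90), rotate(1, 90)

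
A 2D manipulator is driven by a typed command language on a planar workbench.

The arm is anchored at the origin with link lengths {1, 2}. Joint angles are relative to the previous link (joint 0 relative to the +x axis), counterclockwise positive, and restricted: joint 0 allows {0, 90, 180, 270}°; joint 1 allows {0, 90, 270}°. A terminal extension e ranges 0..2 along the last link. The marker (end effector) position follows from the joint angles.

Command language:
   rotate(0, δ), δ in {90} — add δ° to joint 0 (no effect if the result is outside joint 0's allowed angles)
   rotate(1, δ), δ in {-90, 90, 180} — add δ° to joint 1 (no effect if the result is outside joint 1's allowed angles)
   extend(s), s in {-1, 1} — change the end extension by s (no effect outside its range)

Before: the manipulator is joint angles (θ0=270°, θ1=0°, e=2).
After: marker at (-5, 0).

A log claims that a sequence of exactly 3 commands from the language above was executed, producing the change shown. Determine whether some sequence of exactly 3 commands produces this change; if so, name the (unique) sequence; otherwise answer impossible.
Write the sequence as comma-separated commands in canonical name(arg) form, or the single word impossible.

rotate(0, 90), rotate(0, 90), rotate(0, 90)

start: joint angles (θ0=270°, θ1=0°, e=2)
t=1 rotate(0, 90) ⇒ joint angles (θ0=0°, θ1=0°, e=2)
t=2 rotate(0, 90) ⇒ joint angles (θ0=90°, θ1=0°, e=2)
t=3 rotate(0, 90) ⇒ joint angles (θ0=180°, θ1=0°, e=2)
all 216 alternatives checked — unique.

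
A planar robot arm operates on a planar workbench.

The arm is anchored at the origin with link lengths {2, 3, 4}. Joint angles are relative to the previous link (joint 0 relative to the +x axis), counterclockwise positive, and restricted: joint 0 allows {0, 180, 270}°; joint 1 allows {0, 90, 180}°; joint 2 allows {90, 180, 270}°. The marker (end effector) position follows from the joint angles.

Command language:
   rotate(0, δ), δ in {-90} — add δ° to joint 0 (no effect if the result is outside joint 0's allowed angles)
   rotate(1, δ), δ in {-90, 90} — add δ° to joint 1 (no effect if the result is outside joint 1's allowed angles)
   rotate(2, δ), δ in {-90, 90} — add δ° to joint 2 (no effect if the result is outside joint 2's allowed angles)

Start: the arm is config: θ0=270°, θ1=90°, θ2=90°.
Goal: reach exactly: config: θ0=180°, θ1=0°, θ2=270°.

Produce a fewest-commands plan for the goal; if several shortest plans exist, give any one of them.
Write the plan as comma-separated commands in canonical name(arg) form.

rotate(2, 90), rotate(2, 90), rotate(0, -90), rotate(1, -90)

initial: config: θ0=270°, θ1=90°, θ2=90°
step 1 (rotate(2, 90)): config: θ0=270°, θ1=90°, θ2=180°
step 2 (rotate(2, 90)): config: θ0=270°, θ1=90°, θ2=270°
step 3 (rotate(0, -90)): config: θ0=180°, θ1=90°, θ2=270°
step 4 (rotate(1, -90)): config: θ0=180°, θ1=0°, θ2=270°
minimal: 4 command(s), checked below 4.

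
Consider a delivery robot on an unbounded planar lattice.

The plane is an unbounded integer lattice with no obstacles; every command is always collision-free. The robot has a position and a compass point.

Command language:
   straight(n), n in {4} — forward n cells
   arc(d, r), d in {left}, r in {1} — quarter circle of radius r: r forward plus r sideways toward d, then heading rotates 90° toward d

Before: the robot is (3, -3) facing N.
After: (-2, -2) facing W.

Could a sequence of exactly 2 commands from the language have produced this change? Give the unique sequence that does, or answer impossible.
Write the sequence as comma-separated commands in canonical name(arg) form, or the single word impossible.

key: cell and facing (now W) both changed — the 2 commands mix motion and turning
t0: (3, -3) facing N
1. arc(left, 1) → (2, -2) facing W
2. straight(4) → (-2, -2) facing W
no other 2-command option fits: unique.

arc(left, 1), straight(4)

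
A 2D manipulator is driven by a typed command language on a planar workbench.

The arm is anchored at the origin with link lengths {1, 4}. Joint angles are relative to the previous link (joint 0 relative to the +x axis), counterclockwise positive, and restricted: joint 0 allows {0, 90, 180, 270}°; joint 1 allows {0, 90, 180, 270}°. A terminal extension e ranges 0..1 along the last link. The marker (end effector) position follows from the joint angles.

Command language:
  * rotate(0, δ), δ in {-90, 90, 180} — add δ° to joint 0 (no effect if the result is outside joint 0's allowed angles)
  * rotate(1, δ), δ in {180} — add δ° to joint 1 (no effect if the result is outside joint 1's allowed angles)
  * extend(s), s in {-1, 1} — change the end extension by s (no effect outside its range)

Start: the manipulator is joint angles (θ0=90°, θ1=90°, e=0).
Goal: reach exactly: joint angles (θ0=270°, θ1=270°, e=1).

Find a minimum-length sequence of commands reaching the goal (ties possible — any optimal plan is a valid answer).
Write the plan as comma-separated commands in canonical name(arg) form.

t0: joint angles (θ0=90°, θ1=90°, e=0)
1. extend(1) → joint angles (θ0=90°, θ1=90°, e=1)
2. rotate(1, 180) → joint angles (θ0=90°, θ1=270°, e=1)
3. rotate(0, 180) → joint angles (θ0=270°, θ1=270°, e=1)
nothing shorter than 3 reaches the goal.

extend(1), rotate(1, 180), rotate(0, 180)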